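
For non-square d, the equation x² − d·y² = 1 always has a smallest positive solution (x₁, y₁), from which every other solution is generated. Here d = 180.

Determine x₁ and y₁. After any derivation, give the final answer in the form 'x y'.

161 12

d=180: √d = [13; 2,2,2,26] (ℓ=4, even), read p_3/q_3
k=0  a_k=13  p_k/q_k = 13/1
…
k=2  a_k=2  p_k/q_k = 67/5
k=3  a_k=2  p_k/q_k = 161/12
→ (161, 12).  Check: 161²=25921, 180·12²=25920, difference 1.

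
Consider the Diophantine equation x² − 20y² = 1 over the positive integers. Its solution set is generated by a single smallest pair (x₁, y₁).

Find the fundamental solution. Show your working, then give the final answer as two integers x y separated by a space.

√20 → a₀=4, period (2,8); ℓ=2 even so k=1
step 0: (4, 1)  from 4·(1,0) + (0,1)
step 1: (9, 2)  from 2·(4,1) + (1,0)
(x₁, y₁) = (9, 2);  9² − 20·2² = 1 ✓

9 2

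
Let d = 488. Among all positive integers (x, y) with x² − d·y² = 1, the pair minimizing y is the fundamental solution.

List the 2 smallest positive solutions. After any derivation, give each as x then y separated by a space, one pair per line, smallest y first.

243 11
118097 5346

d=488: √d = [22; 11,44] (ℓ=2, even), read p_1/q_1
a_0=22:  p_0=22·1+0=22,  q_0=22·0+1=1
a_1=11:  p_1=11·22+1=243,  q_1=11·1+0=11
→ (243, 11).  Check: 243²=59049, 488·11²=59048, difference 1.
k=2:  x_2 = 243·243+488·11·11 = 118097,  y_2 = 243·11+11·243 = 5346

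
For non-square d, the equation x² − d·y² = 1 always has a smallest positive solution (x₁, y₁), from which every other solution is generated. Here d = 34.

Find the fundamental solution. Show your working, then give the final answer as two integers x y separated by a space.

[5; 1,4,1,10] for √34; ℓ=4 ⇒ convergent index 3
i=0: a=5 ⇒ p=5, q=1
…
i=2: a=4 ⇒ p=29, q=5
i=3: a=1 ⇒ p=35, q=6
(x₁, y₁) = (35, 6);  35² − 34·6² = 1 ✓

35 6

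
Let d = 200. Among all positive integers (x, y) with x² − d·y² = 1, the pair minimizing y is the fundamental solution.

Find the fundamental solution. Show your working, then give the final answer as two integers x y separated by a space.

99 7

d=200: √d = [14; 7,28] (ℓ=2, even), read p_1/q_1
step 0: (14, 1)  from 14·(1,0) + (0,1)
step 1: (99, 7)  from 7·(14,1) + (1,0)
→ (99, 7).  Check: 99²=9801, 200·7²=9800, difference 1.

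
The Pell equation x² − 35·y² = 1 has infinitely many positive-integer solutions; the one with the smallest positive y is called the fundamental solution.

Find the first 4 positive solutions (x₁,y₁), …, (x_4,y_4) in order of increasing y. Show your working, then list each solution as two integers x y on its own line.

d=35: √d = [5; 1,10] (ℓ=2, even), read p_1/q_1
k=0  a_k=5  p_k/q_k = 5/1
k=1  a_k=1  p_k/q_k = 6/1
→ (6, 1).  Check: 6²=36, 35·1²=35, difference 1.
(6+1√35)^2 = 71 + 12√35
(6+1√35)^3 = 846 + 143√35
(6+1√35)^4 = 10081 + 1704√35

6 1
71 12
846 143
10081 1704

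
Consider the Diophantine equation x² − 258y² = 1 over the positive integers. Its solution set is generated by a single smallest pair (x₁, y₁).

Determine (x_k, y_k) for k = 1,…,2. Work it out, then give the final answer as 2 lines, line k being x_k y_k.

257 16
132097 8224

√258 = [16; 16,32, …], period ℓ=2 (even) → k=1
i=0: a=16 ⇒ p=16, q=1
i=1: a=16 ⇒ p=257, q=16
(x₁, y₁) = (257, 16);  257² − 258·16² = 1 ✓
n=2: (257,16)∘(257,16) = (257·257+258·16·16, 257·16+16·257) = (132097,8224)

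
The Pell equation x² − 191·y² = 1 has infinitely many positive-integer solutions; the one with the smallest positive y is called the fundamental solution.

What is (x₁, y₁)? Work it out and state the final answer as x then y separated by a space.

8994000 650783

[13; 1,4,1,1,3,…,4,1,26] for √191; ℓ=16 ⇒ convergent index 15
k=0  a_k=13  p_k/q_k = 13/1
k=1  a_k=1  p_k/q_k = 14/1
k=2  a_k=4  p_k/q_k = 69/5
k=3  a_k=1  p_k/q_k = 83/6
k=4  a_k=1  p_k/q_k = 152/11
…
k=6  a_k=2  p_k/q_k = 1230/89
…
k=8  a_k=13  p_k/q_k = 40217/2910
k=9  a_k=2  p_k/q_k = 83433/6037
k=10  a_k=2  p_k/q_k = 207083/14984
k=11  a_k=3  p_k/q_k = 704682/50989
…
k=13  a_k=1  p_k/q_k = 1616447/116962
k=14  a_k=4  p_k/q_k = 7377553/533821
k=15  a_k=1  p_k/q_k = 8994000/650783
→ (8994000, 650783).  Check: 8994000²=80892036000000, 191·650783²=80892035999999, difference 1.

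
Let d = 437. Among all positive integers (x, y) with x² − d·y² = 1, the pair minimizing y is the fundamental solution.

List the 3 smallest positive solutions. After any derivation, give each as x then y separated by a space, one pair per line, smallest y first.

4599 220
42301601 2023560
389090121399 18612704660

√437 = [20; 1,9,2,9,1,40, …], period ℓ=6 (even) → k=5
step 0: (20, 1)  from 20·(1,0) + (0,1)
step 1: (21, 1)  from 1·(20,1) + (1,0)
…
step 3: (439, 21)  from 2·(209,10) + (21,1)
step 4: (4160, 199)  from 9·(439,21) + (209,10)
step 5: (4599, 220)  from 1·(4160,199) + (439,21)
fundamental: x₁=4599, y₁=220  (since 21150801 − 437·48400 = 1)
k=2:  x_2 = 4599·4599+437·220·220 = 42301601,  y_2 = 4599·220+220·4599 = 2023560
k=3:  x_3 = 4599·42301601+437·220·2023560 = 389090121399,  y_3 = 4599·2023560+220·42301601 = 18612704660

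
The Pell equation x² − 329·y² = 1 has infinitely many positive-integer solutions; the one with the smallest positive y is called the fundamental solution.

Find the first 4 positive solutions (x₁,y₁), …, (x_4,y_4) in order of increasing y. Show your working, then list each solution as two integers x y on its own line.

2376415 131016
11294696504449 622696775280
53681772387237964255 2959571914453911384
255140338255224918953587201 14066342182173360946441440

√329 = [18; 7,4,2,1,1,4,1,1,2,4,7,36, …], period ℓ=12 (even) → k=11
step 0: (18, 1)  from 18·(1,0) + (0,1)
step 1: (127, 7)  from 7·(18,1) + (1,0)
step 2: (526, 29)  from 4·(127,7) + (18,1)
step 3: (1179, 65)  from 2·(526,29) + (127,7)
…
step 6: (13241, 730)  from 4·(2884,159) + (1705,94)
…
step 10: (328794, 18127)  from 4·(74857,4127) + (29366,1619)
step 11: (2376415, 131016)  from 7·(328794,18127) + (74857,4127)
fundamental: x₁=2376415, y₁=131016  (since 5647348252225 − 329·17165192256 = 1)
n=2: (2376415,131016)∘(2376415,131016) = (2376415·2376415+329·131016·131016, 2376415·131016+131016·2376415) = (11294696504449,622696775280)
n=3: (11294696504449,622696775280)∘(2376415,131016) = (2376415·11294696504449+329·131016·622696775280, 2376415·622696775280+131016·11294696504449) = (53681772387237964255,2959571914453911384)
n=4: (53681772387237964255,2959571914453911384)∘(2376415,131016) = (2376415·53681772387237964255+329·131016·2959571914453911384, 2376415·2959571914453911384+131016·53681772387237964255) = (255140338255224918953587201,14066342182173360946441440)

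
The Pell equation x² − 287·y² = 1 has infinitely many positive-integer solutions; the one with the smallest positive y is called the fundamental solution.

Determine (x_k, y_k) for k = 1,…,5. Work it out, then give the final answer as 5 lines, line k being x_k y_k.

√287 = [16; 1,15,1,32, …], period ℓ=4 (even) → k=3
i=0: a=16 ⇒ p=16, q=1
…
i=2: a=15 ⇒ p=271, q=16
i=3: a=1 ⇒ p=288, q=17
(x₁, y₁) = (288, 17);  288² − 287·17² = 1 ✓
k=2:  x_2 = 288·288+287·17·17 = 165887,  y_2 = 288·17+17·288 = 9792
k=3:  x_3 = 288·165887+287·17·9792 = 95550624,  y_3 = 288·9792+17·165887 = 5640175
k=4:  x_4 = 288·95550624+287·17·5640175 = 55036993537,  y_4 = 288·5640175+17·95550624 = 3248731008
k=5:  x_5 = 288·55036993537+287·17·3248731008 = 31701212726688,  y_5 = 288·3248731008+17·55036993537 = 1871263420433

288 17
165887 9792
95550624 5640175
55036993537 3248731008
31701212726688 1871263420433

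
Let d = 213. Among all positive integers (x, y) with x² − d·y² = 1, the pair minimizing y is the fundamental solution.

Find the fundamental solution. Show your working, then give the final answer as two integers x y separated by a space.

194399 13320

√213 = [14; 1,1,2,6,1,8,1,6,2,1,1,28, …], period ℓ=12 (even) → k=11
a_0=14:  p_0=14·1+0=14,  q_0=14·0+1=1
a_1=1:  p_1=1·14+1=15,  q_1=1·1+0=1
a_2=1:  p_2=1·15+14=29,  q_2=1·1+1=2
a_3=2:  p_3=2·29+15=73,  q_3=2·2+1=5
a_4=6:  p_4=6·73+29=467,  q_4=6·5+2=32
a_5=1:  p_5=1·467+73=540,  q_5=1·32+5=37
a_6=8:  p_6=8·540+467=4787,  q_6=8·37+32=328
a_7=1:  p_7=1·4787+540=5327,  q_7=1·328+37=365
a_8=6:  p_8=6·5327+4787=36749,  q_8=6·365+328=2518
…
a_10=1:  p_10=1·78825+36749=115574,  q_10=1·5401+2518=7919
a_11=1:  p_11=1·115574+78825=194399,  q_11=1·7919+5401=13320
(x₁, y₁) = (194399, 13320);  194399² − 213·13320² = 1 ✓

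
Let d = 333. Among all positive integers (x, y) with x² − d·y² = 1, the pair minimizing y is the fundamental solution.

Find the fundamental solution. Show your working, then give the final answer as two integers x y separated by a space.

73 4

√333 → a₀=18, period (4,36); ℓ=2 even so k=1
i=0: a=18 ⇒ p=18, q=1
i=1: a=4 ⇒ p=73, q=4
→ (73, 4).  Check: 73²=5329, 333·4²=5328, difference 1.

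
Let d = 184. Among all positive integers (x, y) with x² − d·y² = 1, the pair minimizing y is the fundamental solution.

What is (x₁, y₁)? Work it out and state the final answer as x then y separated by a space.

d=184: √d = [13; 1,1,3,2,1,2,1,2,3,1,1,26] (ℓ=12, even), read p_11/q_11
a_0=13:  p_0=13·1+0=13,  q_0=13·0+1=1
a_1=1:  p_1=1·13+1=14,  q_1=1·1+0=1
a_2=1:  p_2=1·14+13=27,  q_2=1·1+1=2
a_3=3:  p_3=3·27+14=95,  q_3=3·2+1=7
a_4=2:  p_4=2·95+27=217,  q_4=2·7+2=16
a_5=1:  p_5=1·217+95=312,  q_5=1·16+7=23
…
a_7=1:  p_7=1·841+312=1153,  q_7=1·62+23=85
…
a_9=3:  p_9=3·3147+1153=10594,  q_9=3·232+85=781
a_10=1:  p_10=1·10594+3147=13741,  q_10=1·781+232=1013
a_11=1:  p_11=1·13741+10594=24335,  q_11=1·1013+781=1794
→ (24335, 1794).  Check: 24335²=592192225, 184·1794²=592192224, difference 1.

24335 1794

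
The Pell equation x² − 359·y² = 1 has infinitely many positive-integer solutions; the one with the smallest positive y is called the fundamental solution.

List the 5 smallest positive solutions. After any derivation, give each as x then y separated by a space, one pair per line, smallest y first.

[18; 1,17,1,36] for √359; ℓ=4 ⇒ convergent index 3
step 0: (18, 1)  from 18·(1,0) + (0,1)
step 1: (19, 1)  from 1·(18,1) + (1,0)
step 2: (341, 18)  from 17·(19,1) + (18,1)
step 3: (360, 19)  from 1·(341,18) + (19,1)
→ (360, 19).  Check: 360²=129600, 359·19²=129599, difference 1.
(x_2, y_2) = (360·360 + 359·19·19, 360·19 + 19·360) = (259199, 13680)
(x_3, y_3) = (360·259199 + 359·19·13680, 360·13680 + 19·259199) = (186622920, 9849581)
(x_4, y_4) = (360·186622920 + 359·19·9849581, 360·9849581 + 19·186622920) = (134368243201, 7091684640)
(x_5, y_5) = (360·134368243201 + 359·19·7091684640, 360·7091684640 + 19·134368243201) = (96744948481800, 5106003091219)

360 19
259199 13680
186622920 9849581
134368243201 7091684640
96744948481800 5106003091219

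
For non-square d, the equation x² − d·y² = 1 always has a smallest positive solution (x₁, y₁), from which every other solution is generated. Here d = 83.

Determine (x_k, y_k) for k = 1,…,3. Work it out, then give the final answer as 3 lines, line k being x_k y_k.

82 9
13447 1476
2205226 242055

√83 = [9; 9,18, …], period ℓ=2 (even) → k=1
k=0  a_k=9  p_k/q_k = 9/1
k=1  a_k=9  p_k/q_k = 82/9
(x₁, y₁) = (82, 9);  82² − 83·9² = 1 ✓
n=2: (82,9)∘(82,9) = (82·82+83·9·9, 82·9+9·82) = (13447,1476)
n=3: (13447,1476)∘(82,9) = (82·13447+83·9·1476, 82·1476+9·13447) = (2205226,242055)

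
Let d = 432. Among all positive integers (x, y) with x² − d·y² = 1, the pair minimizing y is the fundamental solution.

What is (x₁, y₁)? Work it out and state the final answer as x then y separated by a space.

[20; 1,3,1,1,1,3,1,40] for √432; ℓ=8 ⇒ convergent index 7
i=0: a=20 ⇒ p=20, q=1
…
i=2: a=3 ⇒ p=83, q=4
…
i=4: a=1 ⇒ p=187, q=9
…
i=6: a=3 ⇒ p=1060, q=51
i=7: a=1 ⇒ p=1351, q=65
fundamental: x₁=1351, y₁=65  (since 1825201 − 432·4225 = 1)

1351 65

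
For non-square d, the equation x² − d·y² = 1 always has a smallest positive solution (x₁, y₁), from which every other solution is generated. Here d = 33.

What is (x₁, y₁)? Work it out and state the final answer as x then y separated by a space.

[5; 1,2,1,10] for √33; ℓ=4 ⇒ convergent index 3
k=0  a_k=5  p_k/q_k = 5/1
k=1  a_k=1  p_k/q_k = 6/1
k=2  a_k=2  p_k/q_k = 17/3
k=3  a_k=1  p_k/q_k = 23/4
fundamental: x₁=23, y₁=4  (since 529 − 33·16 = 1)

23 4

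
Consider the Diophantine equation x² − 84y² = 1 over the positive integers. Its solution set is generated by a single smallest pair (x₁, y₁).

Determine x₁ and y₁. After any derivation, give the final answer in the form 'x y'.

[9; 6,18] for √84; ℓ=2 ⇒ convergent index 1
step 0: (9, 1)  from 9·(1,0) + (0,1)
step 1: (55, 6)  from 6·(9,1) + (1,0)
→ (55, 6).  Check: 55²=3025, 84·6²=3024, difference 1.

55 6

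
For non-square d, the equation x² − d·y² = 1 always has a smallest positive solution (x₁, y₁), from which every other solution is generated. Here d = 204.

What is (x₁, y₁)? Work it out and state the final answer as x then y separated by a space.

4999 350

[14; 3,1,1,6,1,1,3,28] for √204; ℓ=8 ⇒ convergent index 7
i=0: a=14 ⇒ p=14, q=1
…
i=2: a=1 ⇒ p=57, q=4
…
i=5: a=1 ⇒ p=757, q=53
i=6: a=1 ⇒ p=1414, q=99
i=7: a=3 ⇒ p=4999, q=350
(x₁, y₁) = (4999, 350);  4999² − 204·350² = 1 ✓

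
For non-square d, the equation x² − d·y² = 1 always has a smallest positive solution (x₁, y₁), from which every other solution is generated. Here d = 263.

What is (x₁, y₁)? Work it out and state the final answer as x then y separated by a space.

139128 8579

[16; 4,1,1,1,1,15,1,1,1,1,4,32] for √263; ℓ=12 ⇒ convergent index 11
i=0: a=16 ⇒ p=16, q=1
i=1: a=4 ⇒ p=65, q=4
i=2: a=1 ⇒ p=81, q=5
…
i=10: a=1 ⇒ p=30229, q=1864
i=11: a=4 ⇒ p=139128, q=8579
→ (139128, 8579).  Check: 139128²=19356600384, 263·8579²=19356600383, difference 1.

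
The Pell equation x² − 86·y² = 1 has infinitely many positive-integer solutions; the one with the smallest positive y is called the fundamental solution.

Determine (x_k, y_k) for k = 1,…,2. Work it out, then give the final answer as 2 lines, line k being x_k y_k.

10405 1122
216528049 23348820

√86 → a₀=9, period (3,1,1,1,8,1,1,1,3,18); ℓ=10 even so k=9
i=0: a=9 ⇒ p=9, q=1
i=1: a=3 ⇒ p=28, q=3
…
i=4: a=1 ⇒ p=102, q=11
i=5: a=8 ⇒ p=881, q=95
i=6: a=1 ⇒ p=983, q=106
…
i=8: a=1 ⇒ p=2847, q=307
i=9: a=3 ⇒ p=10405, q=1122
→ (10405, 1122).  Check: 10405²=108264025, 86·1122²=108264024, difference 1.
n=2: (10405,1122)∘(10405,1122) = (10405·10405+86·1122·1122, 10405·1122+1122·10405) = (216528049,23348820)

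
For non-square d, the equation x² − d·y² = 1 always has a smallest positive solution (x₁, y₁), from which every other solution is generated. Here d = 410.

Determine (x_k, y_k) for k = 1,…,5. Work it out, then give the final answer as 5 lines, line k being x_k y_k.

[20; 4,40] for √410; ℓ=2 ⇒ convergent index 1
a_0=20:  p_0=20·1+0=20,  q_0=20·0+1=1
a_1=4:  p_1=4·20+1=81,  q_1=4·1+0=4
fundamental: x₁=81, y₁=4  (since 6561 − 410·16 = 1)
(x_2, y_2) = (81·81 + 410·4·4, 81·4 + 4·81) = (13121, 648)
(x_3, y_3) = (81·13121 + 410·4·648, 81·648 + 4·13121) = (2125521, 104972)
(x_4, y_4) = (81·2125521 + 410·4·104972, 81·104972 + 4·2125521) = (344321281, 17004816)
(x_5, y_5) = (81·344321281 + 410·4·17004816, 81·17004816 + 4·344321281) = (55777922001, 2754675220)

81 4
13121 648
2125521 104972
344321281 17004816
55777922001 2754675220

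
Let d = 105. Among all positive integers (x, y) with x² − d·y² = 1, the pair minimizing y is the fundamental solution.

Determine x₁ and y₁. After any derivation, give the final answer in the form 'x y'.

41 4

√105 → a₀=10, period (4,20); ℓ=2 even so k=1
a_0=10:  p_0=10·1+0=10,  q_0=10·0+1=1
a_1=4:  p_1=4·10+1=41,  q_1=4·1+0=4
fundamental: x₁=41, y₁=4  (since 1681 − 105·16 = 1)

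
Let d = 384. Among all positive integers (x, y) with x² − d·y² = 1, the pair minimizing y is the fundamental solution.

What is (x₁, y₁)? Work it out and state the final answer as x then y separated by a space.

[19; 1,1,2,9,2,1,1,38] for √384; ℓ=8 ⇒ convergent index 7
i=0: a=19 ⇒ p=19, q=1
…
i=6: a=1 ⇒ p=2861, q=146
i=7: a=1 ⇒ p=4801, q=245
(x₁, y₁) = (4801, 245);  4801² − 384·245² = 1 ✓

4801 245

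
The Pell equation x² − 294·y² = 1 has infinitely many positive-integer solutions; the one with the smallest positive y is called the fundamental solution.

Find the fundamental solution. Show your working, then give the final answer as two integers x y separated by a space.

4801 280

[17; 6,1,4,1,6,34] for √294; ℓ=6 ⇒ convergent index 5
k=0  a_k=17  p_k/q_k = 17/1
k=1  a_k=6  p_k/q_k = 103/6
k=2  a_k=1  p_k/q_k = 120/7
k=3  a_k=4  p_k/q_k = 583/34
k=4  a_k=1  p_k/q_k = 703/41
k=5  a_k=6  p_k/q_k = 4801/280
(x₁, y₁) = (4801, 280);  4801² − 294·280² = 1 ✓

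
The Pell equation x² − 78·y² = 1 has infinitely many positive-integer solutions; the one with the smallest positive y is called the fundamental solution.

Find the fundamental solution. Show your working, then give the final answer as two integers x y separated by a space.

d=78: √d = [8; 1,4,1,16] (ℓ=4, even), read p_3/q_3
a_0=8:  p_0=8·1+0=8,  q_0=8·0+1=1
…
a_2=4:  p_2=4·9+8=44,  q_2=4·1+1=5
a_3=1:  p_3=1·44+9=53,  q_3=1·5+1=6
(x₁, y₁) = (53, 6);  53² − 78·6² = 1 ✓

53 6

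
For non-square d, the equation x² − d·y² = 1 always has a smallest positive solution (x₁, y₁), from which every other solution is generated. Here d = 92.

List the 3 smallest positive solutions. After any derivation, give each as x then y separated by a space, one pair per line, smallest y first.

1151 120
2649601 276240
6099380351 635904360

√92 → a₀=9, period (1,1,2,4,2,1,1,18); ℓ=8 even so k=7
k=0  a_k=9  p_k/q_k = 9/1
k=1  a_k=1  p_k/q_k = 10/1
…
k=3  a_k=2  p_k/q_k = 48/5
…
k=5  a_k=2  p_k/q_k = 470/49
k=6  a_k=1  p_k/q_k = 681/71
k=7  a_k=1  p_k/q_k = 1151/120
(x₁, y₁) = (1151, 120);  1151² − 92·120² = 1 ✓
k=2:  x_2 = 1151·1151+92·120·120 = 2649601,  y_2 = 1151·120+120·1151 = 276240
k=3:  x_3 = 1151·2649601+92·120·276240 = 6099380351,  y_3 = 1151·276240+120·2649601 = 635904360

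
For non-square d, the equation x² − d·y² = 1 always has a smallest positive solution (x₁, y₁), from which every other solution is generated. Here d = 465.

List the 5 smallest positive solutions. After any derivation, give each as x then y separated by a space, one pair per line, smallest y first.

√465 → a₀=21, period (1,1,3,2,2,2,3,1,1,42); ℓ=10 even so k=9
step 0: (21, 1)  from 21·(1,0) + (0,1)
step 1: (22, 1)  from 1·(21,1) + (1,0)
step 2: (43, 2)  from 1·(22,1) + (21,1)
step 3: (151, 7)  from 3·(43,2) + (22,1)
step 4: (345, 16)  from 2·(151,7) + (43,2)
step 5: (841, 39)  from 2·(345,16) + (151,7)
step 6: (2027, 94)  from 2·(841,39) + (345,16)
step 7: (6922, 321)  from 3·(2027,94) + (841,39)
step 8: (8949, 415)  from 1·(6922,321) + (2027,94)
step 9: (15871, 736)  from 1·(8949,415) + (6922,321)
fundamental: x₁=15871, y₁=736  (since 251888641 − 465·541696 = 1)
(x_2, y_2) = (15871·15871 + 465·736·736, 15871·736 + 736·15871) = (503777281, 23362112)
(x_3, y_3) = (15871·503777281 + 465·736·23362112, 15871·23362112 + 736·503777281) = (15990898437631, 741560158368)
(x_4, y_4) = (15871·15990898437631 + 465·736·741560158368, 15871·741560158368 + 736·15990898437631) = (507583097703505921, 23538602523554944)
(x_5, y_5) = (15871·507583097703505921 + 465·736·23538602523554944, 15871·23538602523554944 + 736·507583097703505921) = (16111702671313786506751, 747162320561120874080)

15871 736
503777281 23362112
15990898437631 741560158368
507583097703505921 23538602523554944
16111702671313786506751 747162320561120874080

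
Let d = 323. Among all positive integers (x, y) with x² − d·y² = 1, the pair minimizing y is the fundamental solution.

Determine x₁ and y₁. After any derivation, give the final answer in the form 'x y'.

18 1

d=323: √d = [17; 1,34] (ℓ=2, even), read p_1/q_1
i=0: a=17 ⇒ p=17, q=1
i=1: a=1 ⇒ p=18, q=1
fundamental: x₁=18, y₁=1  (since 324 − 323·1 = 1)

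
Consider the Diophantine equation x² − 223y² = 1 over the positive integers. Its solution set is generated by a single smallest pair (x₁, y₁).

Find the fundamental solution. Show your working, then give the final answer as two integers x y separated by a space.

224 15

[14; 1,13,1,28] for √223; ℓ=4 ⇒ convergent index 3
k=0  a_k=14  p_k/q_k = 14/1
k=1  a_k=1  p_k/q_k = 15/1
k=2  a_k=13  p_k/q_k = 209/14
k=3  a_k=1  p_k/q_k = 224/15
fundamental: x₁=224, y₁=15  (since 50176 − 223·225 = 1)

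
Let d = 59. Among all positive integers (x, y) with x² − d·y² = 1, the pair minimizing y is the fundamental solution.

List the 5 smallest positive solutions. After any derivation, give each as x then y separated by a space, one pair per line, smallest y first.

[7; 1,2,7,2,1,14] for √59; ℓ=6 ⇒ convergent index 5
a_0=7:  p_0=7·1+0=7,  q_0=7·0+1=1
…
a_2=2:  p_2=2·8+7=23,  q_2=2·1+1=3
…
a_4=2:  p_4=2·169+23=361,  q_4=2·22+3=47
a_5=1:  p_5=1·361+169=530,  q_5=1·47+22=69
→ (530, 69).  Check: 530²=280900, 59·69²=280899, difference 1.
(x_2, y_2) = (530·530 + 59·69·69, 530·69 + 69·530) = (561799, 73140)
(x_3, y_3) = (530·561799 + 59·69·73140, 530·73140 + 69·561799) = (595506410, 77528331)
(x_4, y_4) = (530·595506410 + 59·69·77528331, 530·77528331 + 69·595506410) = (631236232801, 82179957720)
(x_5, y_5) = (530·631236232801 + 59·69·82179957720, 530·82179957720 + 69·631236232801) = (669109811262650, 87110677654869)

530 69
561799 73140
595506410 77528331
631236232801 82179957720
669109811262650 87110677654869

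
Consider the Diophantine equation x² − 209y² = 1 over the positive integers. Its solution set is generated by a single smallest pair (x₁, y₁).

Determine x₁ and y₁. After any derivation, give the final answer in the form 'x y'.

46551 3220

[14; 2,5,3,2,3,5,2,28] for √209; ℓ=8 ⇒ convergent index 7
a_0=14:  p_0=14·1+0=14,  q_0=14·0+1=1
…
a_2=5:  p_2=5·29+14=159,  q_2=5·2+1=11
a_3=3:  p_3=3·159+29=506,  q_3=3·11+2=35
a_4=2:  p_4=2·506+159=1171,  q_4=2·35+11=81
a_5=3:  p_5=3·1171+506=4019,  q_5=3·81+35=278
a_6=5:  p_6=5·4019+1171=21266,  q_6=5·278+81=1471
a_7=2:  p_7=2·21266+4019=46551,  q_7=2·1471+278=3220
→ (46551, 3220).  Check: 46551²=2166995601, 209·3220²=2166995600, difference 1.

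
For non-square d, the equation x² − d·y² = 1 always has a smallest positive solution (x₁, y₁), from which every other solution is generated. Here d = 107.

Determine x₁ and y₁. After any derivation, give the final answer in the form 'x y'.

962 93

√107 = [10; 2,1,9,1,2,20, …], period ℓ=6 (even) → k=5
i=0: a=10 ⇒ p=10, q=1
i=1: a=2 ⇒ p=21, q=2
…
i=3: a=9 ⇒ p=300, q=29
i=4: a=1 ⇒ p=331, q=32
i=5: a=2 ⇒ p=962, q=93
(x₁, y₁) = (962, 93);  962² − 107·93² = 1 ✓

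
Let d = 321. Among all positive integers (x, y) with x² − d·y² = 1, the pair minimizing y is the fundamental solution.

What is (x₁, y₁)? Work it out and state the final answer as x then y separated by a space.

215 12

[17; 1,10,1,34] for √321; ℓ=4 ⇒ convergent index 3
k=0  a_k=17  p_k/q_k = 17/1
k=1  a_k=1  p_k/q_k = 18/1
k=2  a_k=10  p_k/q_k = 197/11
k=3  a_k=1  p_k/q_k = 215/12
fundamental: x₁=215, y₁=12  (since 46225 − 321·144 = 1)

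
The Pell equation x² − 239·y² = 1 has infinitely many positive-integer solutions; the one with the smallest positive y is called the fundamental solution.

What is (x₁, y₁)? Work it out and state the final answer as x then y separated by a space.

√239 = [15; 2,5,1,2,4,15,4,2,1,5,2,30, …], period ℓ=12 (even) → k=11
a_0=15:  p_0=15·1+0=15,  q_0=15·0+1=1
…
a_2=5:  p_2=5·31+15=170,  q_2=5·2+1=11
a_3=1:  p_3=1·170+31=201,  q_3=1·11+2=13
…
a_7=4:  p_7=4·37907+2489=154117,  q_7=4·2452+161=9969
a_8=2:  p_8=2·154117+37907=346141,  q_8=2·9969+2452=22390
a_9=1:  p_9=1·346141+154117=500258,  q_9=1·22390+9969=32359
a_10=5:  p_10=5·500258+346141=2847431,  q_10=5·32359+22390=184185
a_11=2:  p_11=2·2847431+500258=6195120,  q_11=2·184185+32359=400729
(x₁, y₁) = (6195120, 400729);  6195120² − 239·400729² = 1 ✓

6195120 400729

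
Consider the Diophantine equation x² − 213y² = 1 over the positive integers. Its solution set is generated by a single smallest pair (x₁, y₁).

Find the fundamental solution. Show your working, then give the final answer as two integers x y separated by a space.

[14; 1,1,2,6,1,8,1,6,2,1,1,28] for √213; ℓ=12 ⇒ convergent index 11
k=0  a_k=14  p_k/q_k = 14/1
k=1  a_k=1  p_k/q_k = 15/1
…
k=4  a_k=6  p_k/q_k = 467/32
k=5  a_k=1  p_k/q_k = 540/37
k=6  a_k=8  p_k/q_k = 4787/328
…
k=8  a_k=6  p_k/q_k = 36749/2518
k=9  a_k=2  p_k/q_k = 78825/5401
k=10  a_k=1  p_k/q_k = 115574/7919
k=11  a_k=1  p_k/q_k = 194399/13320
(x₁, y₁) = (194399, 13320);  194399² − 213·13320² = 1 ✓

194399 13320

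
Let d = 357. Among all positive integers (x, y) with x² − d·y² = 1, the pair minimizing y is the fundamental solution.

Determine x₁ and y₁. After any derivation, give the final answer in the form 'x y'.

[18; 1,8,2,8,1,36] for √357; ℓ=6 ⇒ convergent index 5
step 0: (18, 1)  from 18·(1,0) + (0,1)
…
step 2: (170, 9)  from 8·(19,1) + (18,1)
…
step 4: (3042, 161)  from 8·(359,19) + (170,9)
step 5: (3401, 180)  from 1·(3042,161) + (359,19)
(x₁, y₁) = (3401, 180);  3401² − 357·180² = 1 ✓

3401 180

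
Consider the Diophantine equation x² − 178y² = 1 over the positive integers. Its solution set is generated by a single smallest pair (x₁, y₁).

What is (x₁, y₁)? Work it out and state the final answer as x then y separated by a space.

[13; 2,1,12,1,2,26] for √178; ℓ=6 ⇒ convergent index 5
step 0: (13, 1)  from 13·(1,0) + (0,1)
step 1: (27, 2)  from 2·(13,1) + (1,0)
…
step 3: (507, 38)  from 12·(40,3) + (27,2)
step 4: (547, 41)  from 1·(507,38) + (40,3)
step 5: (1601, 120)  from 2·(547,41) + (507,38)
fundamental: x₁=1601, y₁=120  (since 2563201 − 178·14400 = 1)

1601 120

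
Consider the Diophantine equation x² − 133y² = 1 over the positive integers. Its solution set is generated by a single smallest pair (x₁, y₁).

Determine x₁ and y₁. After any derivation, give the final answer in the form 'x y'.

2588599 224460

d=133: √d = [11; 1,1,7,5,1,…,1,1,22] (ℓ=16, even), read p_15/q_15
i=0: a=11 ⇒ p=11, q=1
i=1: a=1 ⇒ p=12, q=1
i=2: a=1 ⇒ p=23, q=2
…
i=4: a=5 ⇒ p=888, q=77
i=5: a=1 ⇒ p=1061, q=92
i=6: a=1 ⇒ p=1949, q=169
i=7: a=1 ⇒ p=3010, q=261
i=8: a=2 ⇒ p=7969, q=691
i=9: a=1 ⇒ p=10979, q=952
i=10: a=1 ⇒ p=18948, q=1643
…
i=12: a=5 ⇒ p=168583, q=14618
i=13: a=7 ⇒ p=1210008, q=104921
i=14: a=1 ⇒ p=1378591, q=119539
i=15: a=1 ⇒ p=2588599, q=224460
(x₁, y₁) = (2588599, 224460);  2588599² − 133·224460² = 1 ✓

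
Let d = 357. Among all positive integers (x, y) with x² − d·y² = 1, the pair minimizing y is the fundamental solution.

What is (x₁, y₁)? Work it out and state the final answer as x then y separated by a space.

3401 180

d=357: √d = [18; 1,8,2,8,1,36] (ℓ=6, even), read p_5/q_5
step 0: (18, 1)  from 18·(1,0) + (0,1)
step 1: (19, 1)  from 1·(18,1) + (1,0)
…
step 3: (359, 19)  from 2·(170,9) + (19,1)
step 4: (3042, 161)  from 8·(359,19) + (170,9)
step 5: (3401, 180)  from 1·(3042,161) + (359,19)
fundamental: x₁=3401, y₁=180  (since 11566801 − 357·32400 = 1)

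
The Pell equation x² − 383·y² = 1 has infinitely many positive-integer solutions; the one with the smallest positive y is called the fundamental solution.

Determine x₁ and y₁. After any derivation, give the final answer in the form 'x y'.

√383 → a₀=19, period (1,1,3,19,3,1,1,38); ℓ=8 even so k=7
k=0  a_k=19  p_k/q_k = 19/1
k=1  a_k=1  p_k/q_k = 20/1
…
k=3  a_k=3  p_k/q_k = 137/7
k=4  a_k=19  p_k/q_k = 2642/135
k=5  a_k=3  p_k/q_k = 8063/412
k=6  a_k=1  p_k/q_k = 10705/547
k=7  a_k=1  p_k/q_k = 18768/959
(x₁, y₁) = (18768, 959);  18768² − 383·959² = 1 ✓

18768 959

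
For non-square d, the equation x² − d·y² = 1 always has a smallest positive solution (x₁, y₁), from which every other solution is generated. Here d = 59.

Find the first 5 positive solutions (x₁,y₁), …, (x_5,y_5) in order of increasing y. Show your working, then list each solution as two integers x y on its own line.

530 69
561799 73140
595506410 77528331
631236232801 82179957720
669109811262650 87110677654869

√59 = [7; 1,2,7,2,1,14, …], period ℓ=6 (even) → k=5
i=0: a=7 ⇒ p=7, q=1
i=1: a=1 ⇒ p=8, q=1
…
i=4: a=2 ⇒ p=361, q=47
i=5: a=1 ⇒ p=530, q=69
(x₁, y₁) = (530, 69);  530² − 59·69² = 1 ✓
(x_2, y_2) = (530·530 + 59·69·69, 530·69 + 69·530) = (561799, 73140)
(x_3, y_3) = (530·561799 + 59·69·73140, 530·73140 + 69·561799) = (595506410, 77528331)
(x_4, y_4) = (530·595506410 + 59·69·77528331, 530·77528331 + 69·595506410) = (631236232801, 82179957720)
(x_5, y_5) = (530·631236232801 + 59·69·82179957720, 530·82179957720 + 69·631236232801) = (669109811262650, 87110677654869)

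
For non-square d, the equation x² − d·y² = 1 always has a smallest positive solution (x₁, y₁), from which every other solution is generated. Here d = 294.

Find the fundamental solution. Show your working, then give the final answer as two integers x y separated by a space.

√294 = [17; 6,1,4,1,6,34, …], period ℓ=6 (even) → k=5
step 0: (17, 1)  from 17·(1,0) + (0,1)
step 1: (103, 6)  from 6·(17,1) + (1,0)
…
step 3: (583, 34)  from 4·(120,7) + (103,6)
step 4: (703, 41)  from 1·(583,34) + (120,7)
step 5: (4801, 280)  from 6·(703,41) + (583,34)
fundamental: x₁=4801, y₁=280  (since 23049601 − 294·78400 = 1)

4801 280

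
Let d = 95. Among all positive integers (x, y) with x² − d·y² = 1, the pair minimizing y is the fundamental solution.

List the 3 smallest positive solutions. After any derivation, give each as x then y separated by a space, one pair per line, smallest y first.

[9; 1,2,1,18] for √95; ℓ=4 ⇒ convergent index 3
a_0=9:  p_0=9·1+0=9,  q_0=9·0+1=1
a_1=1:  p_1=1·9+1=10,  q_1=1·1+0=1
a_2=2:  p_2=2·10+9=29,  q_2=2·1+1=3
a_3=1:  p_3=1·29+10=39,  q_3=1·3+1=4
(x₁, y₁) = (39, 4);  39² − 95·4² = 1 ✓
n=2: (39,4)∘(39,4) = (39·39+95·4·4, 39·4+4·39) = (3041,312)
n=3: (3041,312)∘(39,4) = (39·3041+95·4·312, 39·312+4·3041) = (237159,24332)

39 4
3041 312
237159 24332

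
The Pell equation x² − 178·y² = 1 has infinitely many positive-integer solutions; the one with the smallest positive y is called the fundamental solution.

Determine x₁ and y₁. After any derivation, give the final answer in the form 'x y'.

1601 120

d=178: √d = [13; 2,1,12,1,2,26] (ℓ=6, even), read p_5/q_5
step 0: (13, 1)  from 13·(1,0) + (0,1)
step 1: (27, 2)  from 2·(13,1) + (1,0)
step 2: (40, 3)  from 1·(27,2) + (13,1)
step 3: (507, 38)  from 12·(40,3) + (27,2)
step 4: (547, 41)  from 1·(507,38) + (40,3)
step 5: (1601, 120)  from 2·(547,41) + (507,38)
(x₁, y₁) = (1601, 120);  1601² − 178·120² = 1 ✓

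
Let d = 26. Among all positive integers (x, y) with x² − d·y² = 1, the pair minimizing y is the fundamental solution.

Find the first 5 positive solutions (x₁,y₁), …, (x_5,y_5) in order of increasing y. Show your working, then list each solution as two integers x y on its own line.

51 10
5201 1020
530451 104030
54100801 10610040
5517751251 1082120050

√26 = [5; 10, …], period ℓ=1 (odd) → k=1
k=0  a_k=5  p_k/q_k = 5/1
k=1  a_k=10  p_k/q_k = 51/10
→ (51, 10).  Check: 51²=2601, 26·10²=2600, difference 1.
(x_2, y_2) = (51·51 + 26·10·10, 51·10 + 10·51) = (5201, 1020)
(x_3, y_3) = (51·5201 + 26·10·1020, 51·1020 + 10·5201) = (530451, 104030)
(x_4, y_4) = (51·530451 + 26·10·104030, 51·104030 + 10·530451) = (54100801, 10610040)
(x_5, y_5) = (51·54100801 + 26·10·10610040, 51·10610040 + 10·54100801) = (5517751251, 1082120050)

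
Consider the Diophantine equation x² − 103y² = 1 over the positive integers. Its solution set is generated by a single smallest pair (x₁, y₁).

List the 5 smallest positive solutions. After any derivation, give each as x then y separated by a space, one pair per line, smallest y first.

d=103: √d = [10; 6,1,2,1,1,9,1,1,2,1,6,20] (ℓ=12, even), read p_11/q_11
step 0: (10, 1)  from 10·(1,0) + (0,1)
step 1: (61, 6)  from 6·(10,1) + (1,0)
step 2: (71, 7)  from 1·(61,6) + (10,1)
…
step 4: (274, 27)  from 1·(203,20) + (71,7)
step 5: (477, 47)  from 1·(274,27) + (203,20)
step 6: (4567, 450)  from 9·(477,47) + (274,27)
step 7: (5044, 497)  from 1·(4567,450) + (477,47)
step 8: (9611, 947)  from 1·(5044,497) + (4567,450)
step 9: (24266, 2391)  from 2·(9611,947) + (5044,497)
step 10: (33877, 3338)  from 1·(24266,2391) + (9611,947)
step 11: (227528, 22419)  from 6·(33877,3338) + (24266,2391)
fundamental: x₁=227528, y₁=22419  (since 51768990784 − 103·502611561 = 1)
k=2:  x_2 = 227528·227528+103·22419·22419 = 103537981567,  y_2 = 227528·22419+22419·227528 = 10201900464
k=3:  x_3 = 227528·103537981567+103·22419·10201900464 = 47115579739725224,  y_3 = 227528·10201900464+22419·103537981567 = 4642436017523565
k=4:  x_4 = 227528·47115579739725224+103·22419·4642436017523565 = 21440227253936863550977,  y_4 = 227528·4642436017523565+22419·47115579739725224 = 2112568364380001494176
k=5:  x_5 = 227528·21440227253936863550977+103·22419·2112568364380001494176 = 9756504053220377800313664488,  y_5 = 227528·2112568364380001494176+22419·21440227253936863550977 = 961336909616663523916230291

227528 22419
103537981567 10201900464
47115579739725224 4642436017523565
21440227253936863550977 2112568364380001494176
9756504053220377800313664488 961336909616663523916230291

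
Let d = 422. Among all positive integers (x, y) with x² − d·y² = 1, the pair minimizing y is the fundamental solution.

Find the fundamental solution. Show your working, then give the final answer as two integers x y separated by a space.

7022501 341850

√422 = [20; 1,1,5,2,1,…,1,1,40, …], period ℓ=14 (even) → k=13
a_0=20:  p_0=20·1+0=20,  q_0=20·0+1=1
a_1=1:  p_1=1·20+1=21,  q_1=1·1+0=1
…
a_3=5:  p_3=5·41+21=226,  q_3=5·2+1=11
…
a_9=1:  p_9=1·163807+53719=217526,  q_9=1·7974+2615=10589
…
a_11=5:  p_11=5·598859+217526=3211821,  q_11=5·29152+10589=156349
a_12=1:  p_12=1·3211821+598859=3810680,  q_12=1·156349+29152=185501
a_13=1:  p_13=1·3810680+3211821=7022501,  q_13=1·185501+156349=341850
→ (7022501, 341850).  Check: 7022501²=49315520295001, 422·341850²=49315520295000, difference 1.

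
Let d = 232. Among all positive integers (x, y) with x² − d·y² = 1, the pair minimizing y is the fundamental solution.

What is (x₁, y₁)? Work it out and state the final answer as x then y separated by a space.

19603 1287

[15; 4,3,7,3,4,30] for √232; ℓ=6 ⇒ convergent index 5
step 0: (15, 1)  from 15·(1,0) + (0,1)
step 1: (61, 4)  from 4·(15,1) + (1,0)
step 2: (198, 13)  from 3·(61,4) + (15,1)
step 3: (1447, 95)  from 7·(198,13) + (61,4)
step 4: (4539, 298)  from 3·(1447,95) + (198,13)
step 5: (19603, 1287)  from 4·(4539,298) + (1447,95)
→ (19603, 1287).  Check: 19603²=384277609, 232·1287²=384277608, difference 1.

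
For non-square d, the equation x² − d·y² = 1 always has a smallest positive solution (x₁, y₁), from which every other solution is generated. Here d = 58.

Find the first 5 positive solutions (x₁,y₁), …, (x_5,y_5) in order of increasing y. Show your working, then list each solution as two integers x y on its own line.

19603 2574
768555217 100916244
30131975818099 3956522259690
1181354243155834177 155119411612489896
46316174427035658925363 6081611647722756602886

√58 → a₀=7, period (1,1,1,1,1,1,14); ℓ=7 odd so k=13
k=0  a_k=7  p_k/q_k = 7/1
…
k=2  a_k=1  p_k/q_k = 15/2
k=3  a_k=1  p_k/q_k = 23/3
k=4  a_k=1  p_k/q_k = 38/5
k=5  a_k=1  p_k/q_k = 61/8
…
k=7  a_k=14  p_k/q_k = 1447/190
k=8  a_k=1  p_k/q_k = 1546/203
…
k=12  a_k=1  p_k/q_k = 12071/1585
k=13  a_k=1  p_k/q_k = 19603/2574
→ (19603, 2574).  Check: 19603²=384277609, 58·2574²=384277608, difference 1.
k=2:  x_2 = 19603·19603+58·2574·2574 = 768555217,  y_2 = 19603·2574+2574·19603 = 100916244
k=3:  x_3 = 19603·768555217+58·2574·100916244 = 30131975818099,  y_3 = 19603·100916244+2574·768555217 = 3956522259690
k=4:  x_4 = 19603·30131975818099+58·2574·3956522259690 = 1181354243155834177,  y_4 = 19603·3956522259690+2574·30131975818099 = 155119411612489896
k=5:  x_5 = 19603·1181354243155834177+58·2574·155119411612489896 = 46316174427035658925363,  y_5 = 19603·155119411612489896+2574·1181354243155834177 = 6081611647722756602886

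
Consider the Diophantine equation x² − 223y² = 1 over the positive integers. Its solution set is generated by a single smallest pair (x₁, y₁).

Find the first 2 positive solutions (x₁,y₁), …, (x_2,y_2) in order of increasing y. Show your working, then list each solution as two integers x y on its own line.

224 15
100351 6720

d=223: √d = [14; 1,13,1,28] (ℓ=4, even), read p_3/q_3
step 0: (14, 1)  from 14·(1,0) + (0,1)
…
step 2: (209, 14)  from 13·(15,1) + (14,1)
step 3: (224, 15)  from 1·(209,14) + (15,1)
fundamental: x₁=224, y₁=15  (since 50176 − 223·225 = 1)
(x_2, y_2) = (224·224 + 223·15·15, 224·15 + 15·224) = (100351, 6720)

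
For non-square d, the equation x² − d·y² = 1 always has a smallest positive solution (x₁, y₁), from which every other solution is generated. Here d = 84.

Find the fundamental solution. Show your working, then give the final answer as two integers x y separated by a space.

d=84: √d = [9; 6,18] (ℓ=2, even), read p_1/q_1
step 0: (9, 1)  from 9·(1,0) + (0,1)
step 1: (55, 6)  from 6·(9,1) + (1,0)
→ (55, 6).  Check: 55²=3025, 84·6²=3024, difference 1.

55 6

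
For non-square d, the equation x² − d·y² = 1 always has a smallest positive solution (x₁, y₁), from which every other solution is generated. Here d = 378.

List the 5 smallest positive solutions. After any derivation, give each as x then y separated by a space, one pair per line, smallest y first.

8749 450
153090001 7874100
2678768828749 137781001350
46873096812360001 2410891953748200
820185445343906468749 42185787268905002250

[19; 2,3,1,4,1,3,2,38] for √378; ℓ=8 ⇒ convergent index 7
a_0=19:  p_0=19·1+0=19,  q_0=19·0+1=1
…
a_2=3:  p_2=3·39+19=136,  q_2=3·2+1=7
…
a_5=1:  p_5=1·836+175=1011,  q_5=1·43+9=52
a_6=3:  p_6=3·1011+836=3869,  q_6=3·52+43=199
a_7=2:  p_7=2·3869+1011=8749,  q_7=2·199+52=450
(x₁, y₁) = (8749, 450);  8749² − 378·450² = 1 ✓
k=2:  x_2 = 8749·8749+378·450·450 = 153090001,  y_2 = 8749·450+450·8749 = 7874100
k=3:  x_3 = 8749·153090001+378·450·7874100 = 2678768828749,  y_3 = 8749·7874100+450·153090001 = 137781001350
k=4:  x_4 = 8749·2678768828749+378·450·137781001350 = 46873096812360001,  y_4 = 8749·137781001350+450·2678768828749 = 2410891953748200
k=5:  x_5 = 8749·46873096812360001+378·450·2410891953748200 = 820185445343906468749,  y_5 = 8749·2410891953748200+450·46873096812360001 = 42185787268905002250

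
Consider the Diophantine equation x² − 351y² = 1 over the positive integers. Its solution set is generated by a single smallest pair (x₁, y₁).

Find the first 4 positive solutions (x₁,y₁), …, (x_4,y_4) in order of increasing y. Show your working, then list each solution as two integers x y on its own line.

√351 = [18; 1,2,1,3,2,2,2,3,1,2,1,36, …], period ℓ=12 (even) → k=11
i=0: a=18 ⇒ p=18, q=1
…
i=7: a=2 ⇒ p=3747, q=200
i=8: a=3 ⇒ p=12796, q=683
i=9: a=1 ⇒ p=16543, q=883
i=10: a=2 ⇒ p=45882, q=2449
i=11: a=1 ⇒ p=62425, q=3332
→ (62425, 3332).  Check: 62425²=3896880625, 351·3332²=3896880624, difference 1.
(x_2, y_2) = (62425·62425 + 351·3332·3332, 62425·3332 + 3332·62425) = (7793761249, 416000200)
(x_3, y_3) = (62425·7793761249 + 351·3332·416000200, 62425·416000200 + 3332·7793761249) = (973051091875225, 51937624966668)
(x_4, y_4) = (62425·973051091875225 + 351·3332·51937624966668, 62425·51937624966668 + 3332·973051091875225) = (121485428812828080001, 6484412476672499600)

62425 3332
7793761249 416000200
973051091875225 51937624966668
121485428812828080001 6484412476672499600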